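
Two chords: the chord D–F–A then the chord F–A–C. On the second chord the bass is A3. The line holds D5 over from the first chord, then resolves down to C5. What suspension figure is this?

At the second chord the bass is A3. The suspended D5 lies a fourth above the bass; after resolving down by step to C5, the interval above the bass becomes a third.
Suspension figures are named by those two intervals: 4–3.

4–3 suspension.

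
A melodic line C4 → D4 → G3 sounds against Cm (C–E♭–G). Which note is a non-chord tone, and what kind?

The harmony at that moment is C minor triad (C, E♭, G); D4 is not a chord tone.
It is approached by step up from C4 and left by leap down to G3.
Step in, leap out — an escape tone.

D4 is an escape tone.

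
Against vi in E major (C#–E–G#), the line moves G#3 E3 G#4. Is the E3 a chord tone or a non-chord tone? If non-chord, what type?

C# minor triad contains C#, E, G#; E is the third, so it is a chord tone.

Chord tone (the third of C# minor triad).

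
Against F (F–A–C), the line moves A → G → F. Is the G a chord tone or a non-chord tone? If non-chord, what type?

The harmony at that moment is F major triad (F, A, C); G is not a chord tone.
It is approached by step down from A and left by step down to F.
Step in, step out in the same direction — a passing tone.

Non-chord tone — a passing tone.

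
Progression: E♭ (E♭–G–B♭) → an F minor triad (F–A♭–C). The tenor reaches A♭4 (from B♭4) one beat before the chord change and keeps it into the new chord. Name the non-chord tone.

A♭4 is an anticipation.

The harmony at that moment is E♭ major triad (E♭, G, B♭); A♭4 is not a chord tone.
It is approached by step down from B♭4 and then sustained as the same pitch into the next harmony.
Arriving early and becoming a chord tone when the harmony changes — an anticipation.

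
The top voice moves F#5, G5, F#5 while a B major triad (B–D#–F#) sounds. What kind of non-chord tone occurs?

The harmony at that moment is B major triad (B, D#, F#); G5 is not a chord tone.
It is approached by step up from F#5 and left by step down to F#5.
Step away and step back to the same note — a neighbor tone (upper neighbor).

G5 is a neighbor tone.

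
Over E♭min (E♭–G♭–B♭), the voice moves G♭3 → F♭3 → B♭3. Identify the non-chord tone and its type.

F♭3 is an escape tone.

The harmony at that moment is E♭ minor triad (E♭, G♭, B♭); F♭3 is not a chord tone.
It is approached by step down from G♭3 and left by leap up to B♭3.
Step in, leap out — an escape tone.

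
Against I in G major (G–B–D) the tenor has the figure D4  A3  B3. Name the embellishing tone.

A3 is an appoggiatura.

The harmony at that moment is G major triad (G, B, D); A3 is not a chord tone.
It is approached by leap down from D4 and left by step up to B3.
Leap in, step out — an appoggiatura.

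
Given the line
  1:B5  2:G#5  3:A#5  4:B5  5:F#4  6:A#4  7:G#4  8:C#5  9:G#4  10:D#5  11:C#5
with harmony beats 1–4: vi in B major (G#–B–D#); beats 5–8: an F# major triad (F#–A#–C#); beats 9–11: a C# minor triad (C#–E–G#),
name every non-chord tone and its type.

A#5 (beat 3) — passing tone; G#4 (beat 7) — escape tone; D#5 (beat 10) — appoggiatura.

The harmony at that moment is G# minor triad (G#, B, D#); A#5 is not a chord tone.
It is approached by step up from G#5 and left by step up to B5.
Step in, step out in the same direction — a passing tone.
The harmony at that moment is F# major triad (F#, A#, C#); G#4 is not a chord tone.
It is approached by step down from A#4 and left by leap up to C#5.
Step in, leap out — an escape tone.
The harmony at that moment is C# minor triad (C#, E, G#); D#5 is not a chord tone.
It is approached by leap up from G#4 and left by step down to C#5.
Leap in, step out — an appoggiatura.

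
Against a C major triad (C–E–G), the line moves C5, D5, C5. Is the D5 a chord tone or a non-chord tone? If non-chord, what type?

Non-chord tone — a neighbor tone.

The harmony at that moment is C major triad (C, E, G); D5 is not a chord tone.
It is approached by step up from C5 and left by step down to C5.
Step away and step back to the same note — a neighbor tone (upper neighbor).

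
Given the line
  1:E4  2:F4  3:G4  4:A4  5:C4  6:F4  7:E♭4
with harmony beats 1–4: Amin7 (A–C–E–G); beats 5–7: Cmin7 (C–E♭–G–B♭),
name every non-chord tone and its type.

F4 (beat 2) — passing tone; F4 (beat 6) — appoggiatura.

The harmony at that moment is A minor seventh chord (A, C, E, G); F4 is not a chord tone.
It is approached by step up from E4 and left by step up to G4.
Step in, step out in the same direction — a passing tone.
The harmony at that moment is C minor seventh chord (C, E♭, G, B♭); F4 is not a chord tone.
It is approached by leap up from C4 and left by step down to E♭4.
Leap in, step out — an appoggiatura.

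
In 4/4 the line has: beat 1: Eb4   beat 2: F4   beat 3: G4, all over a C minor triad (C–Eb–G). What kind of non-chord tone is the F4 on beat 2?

The harmony at that moment is C minor triad (C, Eb, G); F4 is not a chord tone.
It is approached by step up from Eb4 and left by step up to G4.
Step in, step out in the same direction — a passing tone.

Passing tone.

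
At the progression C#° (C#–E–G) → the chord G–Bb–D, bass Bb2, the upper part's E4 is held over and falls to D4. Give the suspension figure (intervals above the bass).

At the second chord the bass is Bb2. The suspended E4 lies a fourth above the bass; after resolving down by step to D4, the interval above the bass becomes a third.
Suspension figures are named by those two intervals: 4–3.

4–3 suspension.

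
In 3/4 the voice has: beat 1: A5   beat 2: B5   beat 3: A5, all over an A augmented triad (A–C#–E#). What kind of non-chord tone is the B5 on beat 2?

Upper neighbor tone.

The harmony at that moment is A augmented triad (A, C#, E#); B5 is not a chord tone.
It is approached by step up from A5 and left by step down to A5.
Step away and step back to the same note — a neighbor tone (upper neighbor).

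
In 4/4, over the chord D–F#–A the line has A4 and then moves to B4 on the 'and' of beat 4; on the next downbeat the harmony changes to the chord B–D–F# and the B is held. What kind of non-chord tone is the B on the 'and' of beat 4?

The harmony at that moment is D major triad (D, F#, A); B4 is not a chord tone.
It is approached by step up from A4 and then sustained as the same pitch into the next harmony.
Arriving early and becoming a chord tone when the harmony changes — an anticipation.

Anticipation.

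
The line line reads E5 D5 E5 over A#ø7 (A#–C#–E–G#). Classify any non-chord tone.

D5 is a neighbor tone.

The harmony at that moment is A# half-diminished seventh chord (A#, C#, E, G#); D5 is not a chord tone.
It is approached by step down from E5 and left by step up to E5.
Step away and step back to the same note — a neighbor tone (lower neighbor).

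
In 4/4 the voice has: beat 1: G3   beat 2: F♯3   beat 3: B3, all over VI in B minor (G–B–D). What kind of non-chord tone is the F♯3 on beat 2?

The harmony at that moment is G major triad (G, B, D); F♯3 is not a chord tone.
It is approached by step down from G3 and left by leap up to B3.
Step in, leap out, on a weak beat — an escape tone.

Escape tone.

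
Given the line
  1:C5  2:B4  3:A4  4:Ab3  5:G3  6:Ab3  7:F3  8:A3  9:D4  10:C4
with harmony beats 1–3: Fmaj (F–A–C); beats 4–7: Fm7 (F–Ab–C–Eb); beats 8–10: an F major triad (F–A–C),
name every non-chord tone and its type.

The harmony at that moment is F major triad (F, A, C); B4 is not a chord tone.
It is approached by step down from C5 and left by step down to A4.
Step in, step out in the same direction — a passing tone.
The harmony at that moment is F minor seventh chord (F, Ab, C, Eb); G3 is not a chord tone.
It is approached by step down from Ab3 and left by step up to Ab3.
Step away and step back to the same note — a neighbor tone (lower neighbor).
The harmony at that moment is F major triad (F, A, C); D4 is not a chord tone.
It is approached by leap up from A3 and left by step down to C4.
Leap in, step out — an appoggiatura.

B4 (beat 2) — passing tone; G3 (beat 5) — neighbor tone; D4 (beat 9) — appoggiatura.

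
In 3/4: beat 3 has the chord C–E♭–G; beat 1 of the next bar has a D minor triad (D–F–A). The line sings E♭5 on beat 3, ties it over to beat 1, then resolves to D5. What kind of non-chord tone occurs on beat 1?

The harmony at that moment is D minor triad (D, F, A); E♭5 is not a chord tone.
It is held over (the same pitch as the preceding E♭5) and left by step down to D5.
Held over from the previous chord and resolving down by step — a suspension.

Suspension.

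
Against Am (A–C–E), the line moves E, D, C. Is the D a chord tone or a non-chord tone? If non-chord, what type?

The harmony at that moment is A minor triad (A, C, E); D is not a chord tone.
It is approached by step down from E and left by step down to C.
Step in, step out in the same direction — a passing tone.

Non-chord tone — a passing tone.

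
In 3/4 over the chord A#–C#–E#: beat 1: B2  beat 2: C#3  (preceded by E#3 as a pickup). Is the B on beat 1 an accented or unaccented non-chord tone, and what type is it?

Accented appoggiatura.

The harmony at that moment is A# minor triad (A#, C#, E#); B2 is not a chord tone.
It is approached by leap down from E#3 and left by step up to C#3.
Leap in, step out — an appoggiatura.
It falls on the downbeat, so it is accented.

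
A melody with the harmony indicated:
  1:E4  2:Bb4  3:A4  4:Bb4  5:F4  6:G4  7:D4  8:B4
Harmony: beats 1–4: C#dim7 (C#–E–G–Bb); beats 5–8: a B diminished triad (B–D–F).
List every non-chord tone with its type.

The harmony at that moment is C# diminished seventh chord (C#, E, G, Bb); A4 is not a chord tone.
It is approached by step down from Bb4 and left by step up to Bb4.
Step away and step back to the same note — a neighbor tone (lower neighbor).
The harmony at that moment is B diminished triad (B, D, F); G4 is not a chord tone.
It is approached by step up from F4 and left by leap down to D4.
Step in, leap out — an escape tone.

A4 (beat 3) — neighbor tone; G4 (beat 6) — escape tone.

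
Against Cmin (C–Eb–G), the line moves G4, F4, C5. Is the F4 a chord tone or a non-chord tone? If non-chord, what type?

Non-chord tone — an escape tone.

The harmony at that moment is C minor triad (C, Eb, G); F4 is not a chord tone.
It is approached by step down from G4 and left by leap up to C5.
Step in, leap out — an escape tone.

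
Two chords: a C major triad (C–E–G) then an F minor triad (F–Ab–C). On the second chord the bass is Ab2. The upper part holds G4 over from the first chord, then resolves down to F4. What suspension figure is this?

7–6 suspension.

At the second chord the bass is Ab2. The suspended G4 lies a seventh above the bass; after resolving down by step to F4, the interval above the bass becomes a sixth.
Suspension figures are named by those two intervals: 7–6.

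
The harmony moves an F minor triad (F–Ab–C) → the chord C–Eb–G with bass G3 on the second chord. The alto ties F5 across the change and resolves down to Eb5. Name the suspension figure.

At the second chord the bass is G3. The suspended F5 lies a seventh above the bass; after resolving down by step to Eb5, the interval above the bass becomes a sixth.
Suspension figures are named by those two intervals: 7–6.

7–6 suspension.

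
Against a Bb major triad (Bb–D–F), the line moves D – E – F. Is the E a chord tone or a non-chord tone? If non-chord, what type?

The harmony at that moment is Bb major triad (Bb, D, F); E is not a chord tone.
It is approached by step up from D and left by step up to F.
Step in, step out in the same direction — a passing tone.

Non-chord tone — a passing tone.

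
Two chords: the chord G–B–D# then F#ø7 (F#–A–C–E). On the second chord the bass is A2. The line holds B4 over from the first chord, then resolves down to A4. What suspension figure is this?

9–8 suspension.

At the second chord the bass is A2. The suspended B4 lies a ninth above the bass; after resolving down by step to A4, the interval above the bass becomes an octave.
Suspension figures are named by those two intervals: 9–8.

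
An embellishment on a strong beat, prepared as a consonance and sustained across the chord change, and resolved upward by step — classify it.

Retardation.

Approach: by preparation — the pitch is first a chord tone, then held (tied or repeated) while the harmony changes under it. Departure: up by step. Metric position: strong.
A prepared dissonance that resolves upward by step — a retardation. (The same figure resolving downward would be a suspension.)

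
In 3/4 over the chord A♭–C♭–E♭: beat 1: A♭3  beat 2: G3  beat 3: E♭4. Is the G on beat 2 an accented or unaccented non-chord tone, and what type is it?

The harmony at that moment is A♭ minor triad (A♭, C♭, E♭); G3 is not a chord tone.
It is approached by step down from A♭3 and left by leap up to E♭4.
Step in, leap out — an escape tone.
It falls on a weak beat, so it is unaccented.

Unaccented escape tone.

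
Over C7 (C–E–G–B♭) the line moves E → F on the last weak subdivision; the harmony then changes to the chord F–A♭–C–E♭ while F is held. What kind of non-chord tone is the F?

The harmony at that moment is C dominant seventh chord (C, E, G, B♭); F is not a chord tone.
It is approached by step up from E and then sustained as the same pitch into the next harmony.
Arriving early and becoming a chord tone when the harmony changes — an anticipation.

F is an anticipation.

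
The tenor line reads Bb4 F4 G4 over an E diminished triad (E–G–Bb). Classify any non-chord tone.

The harmony at that moment is E diminished triad (E, G, Bb); F4 is not a chord tone.
It is approached by leap down from Bb4 and left by step up to G4.
Leap in, step out — an appoggiatura.

F4 is an appoggiatura.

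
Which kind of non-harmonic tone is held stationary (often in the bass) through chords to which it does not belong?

Pedal tone.

Approach: none. Departure: none — a single pitch is sustained while the chords change around it, passing through harmonies that do not contain it.
No melodic motion at all; the dissonance is created entirely by the moving harmonies against the stationary note — a pedal tone (pedal point).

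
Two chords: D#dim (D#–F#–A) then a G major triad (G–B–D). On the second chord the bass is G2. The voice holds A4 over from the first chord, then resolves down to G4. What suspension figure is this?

9–8 suspension.

At the second chord the bass is G2. The suspended A4 lies a ninth above the bass; after resolving down by step to G4, the interval above the bass becomes an octave.
Suspension figures are named by those two intervals: 9–8.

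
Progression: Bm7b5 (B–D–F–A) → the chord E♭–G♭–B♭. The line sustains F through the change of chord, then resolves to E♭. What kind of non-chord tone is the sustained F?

F is a suspension.

The harmony at that moment is E♭ minor triad (E♭, G♭, B♭); F is not a chord tone.
It is held over (the same pitch as the preceding F) and left by step down to E♭.
Held over from the previous chord and resolving down by step — a suspension.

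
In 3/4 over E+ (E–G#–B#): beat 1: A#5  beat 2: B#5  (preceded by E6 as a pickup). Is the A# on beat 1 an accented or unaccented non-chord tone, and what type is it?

The harmony at that moment is E augmented triad (E, G#, B#); A#5 is not a chord tone.
It is approached by leap down from E6 and left by step up to B#5.
Leap in, step out — an appoggiatura.
It falls on the downbeat, so it is accented.

Accented appoggiatura.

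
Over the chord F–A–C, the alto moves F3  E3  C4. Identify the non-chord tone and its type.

E3 is an escape tone.

The harmony at that moment is F major triad (F, A, C); E3 is not a chord tone.
It is approached by step down from F3 and left by leap up to C4.
Step in, leap out — an escape tone.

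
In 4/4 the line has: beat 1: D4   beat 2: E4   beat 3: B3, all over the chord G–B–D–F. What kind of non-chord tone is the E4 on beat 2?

The harmony at that moment is G dominant seventh chord (G, B, D, F); E4 is not a chord tone.
It is approached by step up from D4 and left by leap down to B3.
Step in, leap out, on a weak beat — an escape tone.

Escape tone.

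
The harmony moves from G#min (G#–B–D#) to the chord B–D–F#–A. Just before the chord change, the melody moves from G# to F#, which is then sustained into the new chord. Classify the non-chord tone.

The harmony at that moment is G# minor triad (G#, B, D#); F# is not a chord tone.
It is approached by step down from G# and then sustained as the same pitch into the next harmony.
Arriving early and becoming a chord tone when the harmony changes — an anticipation.

F# is an anticipation.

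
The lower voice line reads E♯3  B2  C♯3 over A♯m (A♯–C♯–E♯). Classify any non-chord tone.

The harmony at that moment is A♯ minor triad (A♯, C♯, E♯); B2 is not a chord tone.
It is approached by leap down from E♯3 and left by step up to C♯3.
Leap in, step out — an appoggiatura.

B2 is an appoggiatura.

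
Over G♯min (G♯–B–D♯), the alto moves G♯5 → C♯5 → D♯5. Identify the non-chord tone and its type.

C♯5 is an appoggiatura.

The harmony at that moment is G♯ minor triad (G♯, B, D♯); C♯5 is not a chord tone.
It is approached by leap down from G♯5 and left by step up to D♯5.
Leap in, step out — an appoggiatura.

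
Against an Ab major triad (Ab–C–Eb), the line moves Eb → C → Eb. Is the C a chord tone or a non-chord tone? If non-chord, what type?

Chord tone (the third of Ab major triad).

Ab major triad contains Ab, C, Eb; C is the third, so it is a chord tone.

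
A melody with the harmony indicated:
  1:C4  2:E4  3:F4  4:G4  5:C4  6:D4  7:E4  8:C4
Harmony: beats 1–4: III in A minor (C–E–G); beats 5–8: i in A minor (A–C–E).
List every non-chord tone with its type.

F4 (beat 3) — passing tone; D4 (beat 6) — passing tone.

The harmony at that moment is C major triad (C, E, G); F4 is not a chord tone.
It is approached by step up from E4 and left by step up to G4.
Step in, step out in the same direction — a passing tone.
The harmony at that moment is A minor triad (A, C, E); D4 is not a chord tone.
It is approached by step up from C4 and left by step up to E4.
Step in, step out in the same direction — a passing tone.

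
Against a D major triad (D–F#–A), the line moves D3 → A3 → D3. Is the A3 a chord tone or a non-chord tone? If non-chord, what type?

Chord tone (the fifth of D major triad).

D major triad contains D, F#, A; A is the fifth, so it is a chord tone.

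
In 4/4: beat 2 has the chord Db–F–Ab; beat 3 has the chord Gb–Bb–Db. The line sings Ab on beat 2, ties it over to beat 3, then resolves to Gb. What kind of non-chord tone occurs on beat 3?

Suspension.

The harmony at that moment is Gb major triad (Gb, Bb, Db); Ab is not a chord tone.
It is held over (the same pitch as the preceding Ab) and left by step down to Gb.
Held over from the previous chord and resolving down by step — a suspension.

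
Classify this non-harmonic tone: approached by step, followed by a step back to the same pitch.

Approach: by step. Departure: by step in the opposite direction, back to the starting pitch.
Stepwise on both sides but reversing to return to the same chord tone — a neighbor tone. (Had it continued onward in the same direction it would be a passing tone instead.)

Neighbor tone.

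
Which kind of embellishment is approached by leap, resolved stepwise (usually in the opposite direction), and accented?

Approach: by leap. Departure: by step. Metric position: strong.
Leap in, step out, in a metrically strong position — an appoggiatura. (It is the mirror image of the escape tone, which steps in and leaps out from a weak position.)

Appoggiatura.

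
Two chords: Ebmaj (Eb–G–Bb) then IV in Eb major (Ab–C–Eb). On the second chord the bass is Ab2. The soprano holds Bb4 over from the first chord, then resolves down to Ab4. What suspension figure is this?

At the second chord the bass is Ab2. The suspended Bb4 lies a ninth above the bass; after resolving down by step to Ab4, the interval above the bass becomes an octave.
Suspension figures are named by those two intervals: 9–8.

9–8 suspension.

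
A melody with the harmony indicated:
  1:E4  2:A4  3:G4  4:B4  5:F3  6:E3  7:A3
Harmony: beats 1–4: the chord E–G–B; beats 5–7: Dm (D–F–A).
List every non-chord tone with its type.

The harmony at that moment is E minor triad (E, G, B); A4 is not a chord tone.
It is approached by leap up from E4 and left by step down to G4.
Leap in, step out — an appoggiatura.
The harmony at that moment is D minor triad (D, F, A); E3 is not a chord tone.
It is approached by step down from F3 and left by leap up to A3.
Step in, leap out — an escape tone.

A4 (beat 2) — appoggiatura; E3 (beat 6) — escape tone.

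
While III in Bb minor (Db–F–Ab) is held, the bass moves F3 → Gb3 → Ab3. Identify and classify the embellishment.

Gb3 is a passing tone.

The harmony at that moment is Db major triad (Db, F, Ab); Gb3 is not a chord tone.
It is approached by step up from F3 and left by step up to Ab3.
Step in, step out in the same direction — a passing tone.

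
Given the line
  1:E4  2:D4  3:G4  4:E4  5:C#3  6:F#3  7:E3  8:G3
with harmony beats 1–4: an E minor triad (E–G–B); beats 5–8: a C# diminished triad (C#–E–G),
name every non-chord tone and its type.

D4 (beat 2) — escape tone; F#3 (beat 6) — appoggiatura.

The harmony at that moment is E minor triad (E, G, B); D4 is not a chord tone.
It is approached by step down from E4 and left by leap up to G4.
Step in, leap out — an escape tone.
The harmony at that moment is C# diminished triad (C#, E, G); F#3 is not a chord tone.
It is approached by leap up from C#3 and left by step down to E3.
Leap in, step out — an appoggiatura.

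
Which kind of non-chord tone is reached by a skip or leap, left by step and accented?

Approach: by leap. Departure: by step. Metric position: strong.
Leap in, step out, in a metrically strong position — an appoggiatura. (It is the mirror image of the escape tone, which steps in and leaps out from a weak position.)

Appoggiatura.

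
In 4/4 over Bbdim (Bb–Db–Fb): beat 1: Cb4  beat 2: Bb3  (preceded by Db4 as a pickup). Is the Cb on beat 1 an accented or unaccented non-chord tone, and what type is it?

Accented passing tone.

The harmony at that moment is Bb diminished triad (Bb, Db, Fb); Cb4 is not a chord tone.
It is approached by step down from Db4 and left by step down to Bb3.
Step in, step out in the same direction — a passing tone.
It falls on the downbeat, so it is accented.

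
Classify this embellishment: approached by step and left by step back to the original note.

Neighbor tone.

Approach: by step. Departure: by step in the opposite direction, back to the starting pitch.
Stepwise on both sides but reversing to return to the same chord tone — a neighbor tone. (Had it continued onward in the same direction it would be a passing tone instead.)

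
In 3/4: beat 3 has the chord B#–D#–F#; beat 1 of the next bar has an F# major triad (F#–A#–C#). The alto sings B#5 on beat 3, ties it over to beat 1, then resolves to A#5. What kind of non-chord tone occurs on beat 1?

The harmony at that moment is F# major triad (F#, A#, C#); B#5 is not a chord tone.
It is held over (the same pitch as the preceding B#5) and left by step down to A#5.
Held over from the previous chord and resolving down by step — a suspension.

Suspension.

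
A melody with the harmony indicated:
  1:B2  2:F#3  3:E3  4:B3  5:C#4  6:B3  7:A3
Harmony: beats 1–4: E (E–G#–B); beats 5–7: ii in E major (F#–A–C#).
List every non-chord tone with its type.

The harmony at that moment is E major triad (E, G#, B); F#3 is not a chord tone.
It is approached by leap up from B2 and left by step down to E3.
Leap in, step out — an appoggiatura.
The harmony at that moment is F# minor triad (F#, A, C#); B3 is not a chord tone.
It is approached by step down from C#4 and left by step down to A3.
Step in, step out in the same direction — a passing tone.

F#3 (beat 2) — appoggiatura; B3 (beat 6) — passing tone.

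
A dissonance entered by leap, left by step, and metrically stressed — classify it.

Appoggiatura.

Approach: by leap. Departure: by step. Metric position: strong.
Leap in, step out, in a metrically strong position — an appoggiatura. (It is the mirror image of the escape tone, which steps in and leaps out from a weak position.)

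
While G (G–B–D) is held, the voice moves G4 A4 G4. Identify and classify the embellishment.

A4 is a neighbor tone.

The harmony at that moment is G major triad (G, B, D); A4 is not a chord tone.
It is approached by step up from G4 and left by step down to G4.
Step away and step back to the same note — a neighbor tone (upper neighbor).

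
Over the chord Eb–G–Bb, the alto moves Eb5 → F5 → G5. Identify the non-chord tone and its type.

The harmony at that moment is Eb major triad (Eb, G, Bb); F5 is not a chord tone.
It is approached by step up from Eb5 and left by step up to G5.
Step in, step out in the same direction — a passing tone.

F5 is a passing tone.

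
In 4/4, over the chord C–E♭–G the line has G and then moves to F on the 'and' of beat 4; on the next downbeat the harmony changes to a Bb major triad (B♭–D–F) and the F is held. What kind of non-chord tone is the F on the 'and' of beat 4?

Anticipation.

The harmony at that moment is C minor triad (C, E♭, G); F is not a chord tone.
It is approached by step down from G and then sustained as the same pitch into the next harmony.
Arriving early and becoming a chord tone when the harmony changes — an anticipation.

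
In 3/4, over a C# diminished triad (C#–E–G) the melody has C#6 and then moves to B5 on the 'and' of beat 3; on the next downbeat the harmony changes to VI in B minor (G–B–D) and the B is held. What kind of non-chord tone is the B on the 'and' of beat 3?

Anticipation.

The harmony at that moment is C# diminished triad (C#, E, G); B5 is not a chord tone.
It is approached by step down from C#6 and then sustained as the same pitch into the next harmony.
Arriving early and becoming a chord tone when the harmony changes — an anticipation.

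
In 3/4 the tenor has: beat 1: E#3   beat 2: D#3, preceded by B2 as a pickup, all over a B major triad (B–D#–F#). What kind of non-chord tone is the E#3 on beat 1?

Appoggiatura.

The harmony at that moment is B major triad (B, D#, F#); E#3 is not a chord tone.
It is approached by leap up from B2 and left by step down to D#3.
Leap in, step out, metrically accented — an appoggiatura.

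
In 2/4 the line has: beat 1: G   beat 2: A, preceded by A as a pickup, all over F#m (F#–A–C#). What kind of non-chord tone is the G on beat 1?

Lower neighbor tone.

The harmony at that moment is F# minor triad (F#, A, C#); G is not a chord tone.
It is approached by step down from A and left by step up to A.
Step away and step back to the same note — a neighbor tone (lower neighbor).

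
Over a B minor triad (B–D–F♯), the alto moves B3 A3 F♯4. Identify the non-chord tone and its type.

The harmony at that moment is B minor triad (B, D, F♯); A3 is not a chord tone.
It is approached by step down from B3 and left by leap up to F♯4.
Step in, leap out — an escape tone.

A3 is an escape tone.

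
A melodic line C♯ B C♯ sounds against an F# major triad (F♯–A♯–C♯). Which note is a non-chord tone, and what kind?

The harmony at that moment is F♯ major triad (F♯, A♯, C♯); B is not a chord tone.
It is approached by step down from C♯ and left by step up to C♯.
Step away and step back to the same note — a neighbor tone (lower neighbor).

B is a neighbor tone.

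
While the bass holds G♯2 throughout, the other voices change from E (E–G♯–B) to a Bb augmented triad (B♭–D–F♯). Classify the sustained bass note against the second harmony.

Pedal tone (pedal point).

The harmony at that moment is B♭ augmented triad (B♭, D, F♯); G♯2 is not a chord tone.
It is held over (the same pitch as the preceding G♯2) and then sustained as the same pitch into the next harmony.
Sustained through a change of harmony — a pedal tone.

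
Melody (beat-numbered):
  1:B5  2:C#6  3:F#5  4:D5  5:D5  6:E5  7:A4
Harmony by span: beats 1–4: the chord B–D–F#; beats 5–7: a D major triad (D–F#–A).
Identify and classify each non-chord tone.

C#6 (beat 2) — escape tone; E5 (beat 6) — escape tone.

The harmony at that moment is B minor triad (B, D, F#); C#6 is not a chord tone.
It is approached by step up from B5 and left by leap down to F#5.
Step in, leap out — an escape tone.
The harmony at that moment is D major triad (D, F#, A); E5 is not a chord tone.
It is approached by step up from D5 and left by leap down to A4.
Step in, leap out — an escape tone.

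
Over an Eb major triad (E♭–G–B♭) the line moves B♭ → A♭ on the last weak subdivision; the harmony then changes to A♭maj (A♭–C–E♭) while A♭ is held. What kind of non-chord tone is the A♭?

A♭ is an anticipation.

The harmony at that moment is E♭ major triad (E♭, G, B♭); A♭ is not a chord tone.
It is approached by step down from B♭ and then sustained as the same pitch into the next harmony.
Arriving early and becoming a chord tone when the harmony changes — an anticipation.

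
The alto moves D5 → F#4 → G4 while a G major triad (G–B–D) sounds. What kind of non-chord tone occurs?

The harmony at that moment is G major triad (G, B, D); F#4 is not a chord tone.
It is approached by leap down from D5 and left by step up to G4.
Leap in, step out — an appoggiatura.

F#4 is an appoggiatura.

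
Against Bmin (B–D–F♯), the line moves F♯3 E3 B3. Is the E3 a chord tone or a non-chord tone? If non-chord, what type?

Non-chord tone — an escape tone.

The harmony at that moment is B minor triad (B, D, F♯); E3 is not a chord tone.
It is approached by step down from F♯3 and left by leap up to B3.
Step in, leap out — an escape tone.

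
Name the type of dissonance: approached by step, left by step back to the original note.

Neighbor tone.

Approach: by step. Departure: by step in the opposite direction, back to the starting pitch.
Stepwise on both sides but reversing to return to the same chord tone — a neighbor tone. (Had it continued onward in the same direction it would be a passing tone instead.)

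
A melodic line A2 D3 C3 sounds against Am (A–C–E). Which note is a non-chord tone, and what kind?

The harmony at that moment is A minor triad (A, C, E); D3 is not a chord tone.
It is approached by leap up from A2 and left by step down to C3.
Leap in, step out — an appoggiatura.

D3 is an appoggiatura.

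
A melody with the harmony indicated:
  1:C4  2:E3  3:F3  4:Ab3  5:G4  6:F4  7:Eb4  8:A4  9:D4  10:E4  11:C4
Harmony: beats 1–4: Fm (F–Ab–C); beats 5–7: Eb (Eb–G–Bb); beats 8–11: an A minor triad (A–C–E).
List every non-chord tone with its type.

E3 (beat 2) — appoggiatura; F4 (beat 6) — passing tone; D4 (beat 9) — appoggiatura.

The harmony at that moment is F minor triad (F, Ab, C); E3 is not a chord tone.
It is approached by leap down from C4 and left by step up to F3.
Leap in, step out — an appoggiatura.
The harmony at that moment is Eb major triad (Eb, G, Bb); F4 is not a chord tone.
It is approached by step down from G4 and left by step down to Eb4.
Step in, step out in the same direction — a passing tone.
The harmony at that moment is A minor triad (A, C, E); D4 is not a chord tone.
It is approached by leap down from A4 and left by step up to E4.
Leap in, step out — an appoggiatura.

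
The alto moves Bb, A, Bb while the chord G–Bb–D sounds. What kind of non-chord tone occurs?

The harmony at that moment is G minor triad (G, Bb, D); A is not a chord tone.
It is approached by step down from Bb and left by step up to Bb.
Step away and step back to the same note — a neighbor tone (lower neighbor).

A is a neighbor tone.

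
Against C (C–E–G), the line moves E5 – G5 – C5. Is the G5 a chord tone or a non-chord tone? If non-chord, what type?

Chord tone (the fifth of C major triad).

C major triad contains C, E, G; G is the fifth, so it is a chord tone.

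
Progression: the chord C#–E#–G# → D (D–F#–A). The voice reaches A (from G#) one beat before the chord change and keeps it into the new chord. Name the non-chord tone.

The harmony at that moment is C# major triad (C#, E#, G#); A is not a chord tone.
It is approached by step up from G# and then sustained as the same pitch into the next harmony.
Arriving early and becoming a chord tone when the harmony changes — an anticipation.

A is an anticipation.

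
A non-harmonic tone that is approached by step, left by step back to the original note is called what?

Approach: by step. Departure: by step in the opposite direction, back to the starting pitch.
Stepwise on both sides but reversing to return to the same chord tone — a neighbor tone. (Had it continued onward in the same direction it would be a passing tone instead.)

Neighbor tone.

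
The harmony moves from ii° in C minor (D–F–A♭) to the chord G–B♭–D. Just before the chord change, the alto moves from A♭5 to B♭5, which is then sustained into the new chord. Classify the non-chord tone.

The harmony at that moment is D diminished triad (D, F, A♭); B♭5 is not a chord tone.
It is approached by step up from A♭5 and then sustained as the same pitch into the next harmony.
Arriving early and becoming a chord tone when the harmony changes — an anticipation.

B♭5 is an anticipation.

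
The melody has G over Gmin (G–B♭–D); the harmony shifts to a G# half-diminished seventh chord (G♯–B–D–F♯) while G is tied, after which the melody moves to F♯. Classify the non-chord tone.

G is a suspension.

The harmony at that moment is G♯ half-diminished seventh chord (G♯, B, D, F♯); G is not a chord tone.
It is held over (the same pitch as the preceding G) and left by step down to F♯.
Held over from the previous chord and resolving down by step — a suspension.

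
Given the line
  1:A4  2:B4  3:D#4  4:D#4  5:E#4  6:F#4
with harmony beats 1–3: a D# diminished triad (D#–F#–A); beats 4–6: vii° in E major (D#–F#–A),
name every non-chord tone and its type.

The harmony at that moment is D# diminished triad (D#, F#, A); B4 is not a chord tone.
It is approached by step up from A4 and left by leap down to D#4.
Step in, leap out — an escape tone.
The harmony at that moment is D# diminished triad (D#, F#, A); E#4 is not a chord tone.
It is approached by step up from D#4 and left by step up to F#4.
Step in, step out in the same direction — a passing tone.

B4 (beat 2) — escape tone; E#4 (beat 5) — passing tone.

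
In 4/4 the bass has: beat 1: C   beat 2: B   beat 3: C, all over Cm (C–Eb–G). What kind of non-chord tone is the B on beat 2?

Lower neighbor tone.

The harmony at that moment is C minor triad (C, Eb, G); B is not a chord tone.
It is approached by step down from C and left by step up to C.
Step away and step back to the same note — a neighbor tone (lower neighbor).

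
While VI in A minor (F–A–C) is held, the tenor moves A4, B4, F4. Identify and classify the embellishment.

The harmony at that moment is F major triad (F, A, C); B4 is not a chord tone.
It is approached by step up from A4 and left by leap down to F4.
Step in, leap out — an escape tone.

B4 is an escape tone.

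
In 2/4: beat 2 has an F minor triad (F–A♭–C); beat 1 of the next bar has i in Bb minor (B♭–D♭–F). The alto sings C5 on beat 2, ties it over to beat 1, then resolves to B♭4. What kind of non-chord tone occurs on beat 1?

Suspension.

The harmony at that moment is B♭ minor triad (B♭, D♭, F); C5 is not a chord tone.
It is held over (the same pitch as the preceding C5) and left by step down to B♭4.
Held over from the previous chord and resolving down by step — a suspension.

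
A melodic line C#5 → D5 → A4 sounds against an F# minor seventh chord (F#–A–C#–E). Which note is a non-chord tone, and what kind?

The harmony at that moment is F# minor seventh chord (F#, A, C#, E); D5 is not a chord tone.
It is approached by step up from C#5 and left by leap down to A4.
Step in, leap out — an escape tone.

D5 is an escape tone.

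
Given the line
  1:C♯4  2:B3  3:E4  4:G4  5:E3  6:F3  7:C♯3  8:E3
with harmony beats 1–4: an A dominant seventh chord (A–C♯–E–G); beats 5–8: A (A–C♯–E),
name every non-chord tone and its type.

B3 (beat 2) — escape tone; F3 (beat 6) — escape tone.

The harmony at that moment is A dominant seventh chord (A, C♯, E, G); B3 is not a chord tone.
It is approached by step down from C♯4 and left by leap up to E4.
Step in, leap out — an escape tone.
The harmony at that moment is A major triad (A, C♯, E); F3 is not a chord tone.
It is approached by step up from E3 and left by leap down to C♯3.
Step in, leap out — an escape tone.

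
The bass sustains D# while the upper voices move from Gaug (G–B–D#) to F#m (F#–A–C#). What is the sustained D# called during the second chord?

Pedal tone (pedal point).

The harmony at that moment is F# minor triad (F#, A, C#); D# is not a chord tone.
It is held over (the same pitch as the preceding D#) and then sustained as the same pitch into the next harmony.
Sustained through a change of harmony — a pedal tone.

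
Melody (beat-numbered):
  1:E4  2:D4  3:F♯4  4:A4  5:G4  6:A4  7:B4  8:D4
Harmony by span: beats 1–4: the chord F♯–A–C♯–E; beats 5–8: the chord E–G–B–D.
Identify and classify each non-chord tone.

The harmony at that moment is F♯ minor seventh chord (F♯, A, C♯, E); D4 is not a chord tone.
It is approached by step down from E4 and left by leap up to F♯4.
Step in, leap out — an escape tone.
The harmony at that moment is E minor seventh chord (E, G, B, D); A4 is not a chord tone.
It is approached by step up from G4 and left by step up to B4.
Step in, step out in the same direction — a passing tone.

D4 (beat 2) — escape tone; A4 (beat 6) — passing tone.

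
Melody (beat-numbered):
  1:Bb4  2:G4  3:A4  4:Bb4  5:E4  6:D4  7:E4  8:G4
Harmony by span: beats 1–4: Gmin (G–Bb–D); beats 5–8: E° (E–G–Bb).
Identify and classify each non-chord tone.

The harmony at that moment is G minor triad (G, Bb, D); A4 is not a chord tone.
It is approached by step up from G4 and left by step up to Bb4.
Step in, step out in the same direction — a passing tone.
The harmony at that moment is E diminished triad (E, G, Bb); D4 is not a chord tone.
It is approached by step down from E4 and left by step up to E4.
Step away and step back to the same note — a neighbor tone (lower neighbor).

A4 (beat 3) — passing tone; D4 (beat 6) — neighbor tone.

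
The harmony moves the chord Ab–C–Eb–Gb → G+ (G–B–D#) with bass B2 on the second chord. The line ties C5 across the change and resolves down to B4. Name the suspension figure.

At the second chord the bass is B2. The suspended C5 lies a ninth above the bass; after resolving down by step to B4, the interval above the bass becomes an octave.
Suspension figures are named by those two intervals: 9–8.

9–8 suspension.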